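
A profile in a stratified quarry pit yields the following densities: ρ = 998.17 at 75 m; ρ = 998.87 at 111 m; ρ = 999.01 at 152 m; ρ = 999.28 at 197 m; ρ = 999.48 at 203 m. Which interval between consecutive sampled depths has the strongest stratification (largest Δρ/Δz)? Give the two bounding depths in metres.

197–203 m

Compute the density gradient over each adjacent pair:
  75–111 m: Δρ/Δz = 0.70/36 = 0.019 kg m⁻⁴
  111–152 m: Δρ/Δz = 0.14/41 = 3.4 × 10⁻³ kg m⁻⁴
  152–197 m: Δρ/Δz = 0.27/45 = 6.0 × 10⁻³ kg m⁻⁴
  197–203 m: Δρ/Δz = 0.20/6 = 0.033 kg m⁻⁴
The largest gradient is in the 197–203 m interval — the pycnocline.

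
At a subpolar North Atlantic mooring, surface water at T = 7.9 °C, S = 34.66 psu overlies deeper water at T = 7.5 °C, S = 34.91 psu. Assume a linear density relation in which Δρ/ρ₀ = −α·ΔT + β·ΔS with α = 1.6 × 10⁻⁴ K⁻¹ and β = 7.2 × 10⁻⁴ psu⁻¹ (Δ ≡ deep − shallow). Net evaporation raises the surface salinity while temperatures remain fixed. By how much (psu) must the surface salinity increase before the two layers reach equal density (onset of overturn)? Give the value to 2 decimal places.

0.34 psu

Neutral buoyancy requires −α(T_deep − T_surf) + β(S_deep − S_surf′) = 0.
S_surf′ = S_deep − (α/β)·ΔT = 34.91 − (1.6 × 10⁻⁴/7.2 × 10⁻⁴)·(-0.4) = 34.9989 psu.
Increase required: 34.9989 − 34.66 = 0.3389 psu.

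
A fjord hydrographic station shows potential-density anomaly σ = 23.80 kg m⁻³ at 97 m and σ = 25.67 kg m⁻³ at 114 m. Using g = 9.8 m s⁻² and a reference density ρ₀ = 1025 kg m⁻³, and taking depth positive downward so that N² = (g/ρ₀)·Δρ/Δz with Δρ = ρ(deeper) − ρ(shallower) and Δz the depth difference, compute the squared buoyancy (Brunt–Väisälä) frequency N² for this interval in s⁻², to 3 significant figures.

Δρ = 1025.67 − 1023.80 = 1.87 kg m⁻³ over Δz = 114 − 97 = 17 m.
N² = (9.8/1025) × (1.87/17) = 1.0517 × 10⁻³ s⁻² ≈ 1.05 × 10⁻³ s⁻².
N² > 0, so the interval is statically stable.

1.05 × 10⁻³ s⁻²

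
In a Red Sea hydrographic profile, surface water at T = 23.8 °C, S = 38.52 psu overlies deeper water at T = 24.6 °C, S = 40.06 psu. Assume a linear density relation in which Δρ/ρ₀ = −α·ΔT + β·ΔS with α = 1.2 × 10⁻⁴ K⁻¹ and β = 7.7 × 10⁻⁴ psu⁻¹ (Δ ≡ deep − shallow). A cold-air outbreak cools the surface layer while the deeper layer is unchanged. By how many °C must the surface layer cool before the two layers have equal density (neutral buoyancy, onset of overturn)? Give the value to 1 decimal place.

Neutral buoyancy requires Δρ = 0, i.e. −α(T_deep − T_surf′) + β(S_deep − S_surf) = 0.
T_surf′ = T_deep − (β/α)·ΔS = 24.6 − (7.7 × 10⁻⁴/1.2 × 10⁻⁴)·(+1.54) = 14.718 °C.
Cooling required: 23.8 − (14.718) = 9.082 °C.

9.1 °C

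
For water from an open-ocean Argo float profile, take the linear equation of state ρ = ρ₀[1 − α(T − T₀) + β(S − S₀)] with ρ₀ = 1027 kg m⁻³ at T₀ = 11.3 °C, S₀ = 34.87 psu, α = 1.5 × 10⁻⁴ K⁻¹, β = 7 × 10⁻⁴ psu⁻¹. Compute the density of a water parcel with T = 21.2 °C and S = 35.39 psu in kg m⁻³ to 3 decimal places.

T − T₀ = +9.9 K, S − S₀ = +0.52 psu.
Bracket = 1 − α·(+9.9) + β·(+0.52) = 1 + (-1.121 × 10⁻³) = 0.9988790.
ρ = 1027 × 0.9988790 = 1025.849 kg m⁻³.

1025.849 kg m⁻³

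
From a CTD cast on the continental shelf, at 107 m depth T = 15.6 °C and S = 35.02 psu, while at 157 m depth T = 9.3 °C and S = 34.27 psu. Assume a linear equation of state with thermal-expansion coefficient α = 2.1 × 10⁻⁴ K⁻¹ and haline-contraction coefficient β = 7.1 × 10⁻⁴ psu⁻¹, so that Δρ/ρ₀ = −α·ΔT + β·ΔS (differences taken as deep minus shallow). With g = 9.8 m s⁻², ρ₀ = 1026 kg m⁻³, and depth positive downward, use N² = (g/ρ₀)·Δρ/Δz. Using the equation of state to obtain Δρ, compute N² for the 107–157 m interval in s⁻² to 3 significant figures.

ΔT = -6.3 K, ΔS = -0.75 psu (deep − shallow).
Δρ/ρ₀ = −αΔT + βΔS = 1.323 × 10⁻³ − 5.325 × 10⁻⁴ = 7.905 × 10⁻⁴, so Δρ ≈ 0.8111 kg m⁻³.
N² = (g/ρ₀)·Δρ/Δz = g·(Δρ/ρ₀)/Δz = 9.8 × 7.905 × 10⁻⁴ / 50 = 1.5494 × 10⁻⁴ s⁻² ≈ 1.55 × 10⁻⁴ s⁻².

1.55 × 10⁻⁴ s⁻²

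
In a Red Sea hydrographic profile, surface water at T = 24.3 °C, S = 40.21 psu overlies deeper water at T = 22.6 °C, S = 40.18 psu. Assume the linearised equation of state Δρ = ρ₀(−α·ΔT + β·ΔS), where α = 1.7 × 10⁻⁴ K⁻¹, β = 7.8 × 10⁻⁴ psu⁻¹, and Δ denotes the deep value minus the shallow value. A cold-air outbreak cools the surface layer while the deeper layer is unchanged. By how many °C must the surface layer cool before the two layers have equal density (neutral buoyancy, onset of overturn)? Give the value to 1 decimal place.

1.6 °C

Neutral buoyancy requires Δρ = 0, i.e. −α(T_deep − T_surf′) + β(S_deep − S_surf) = 0.
T_surf′ = T_deep − (β/α)·ΔS = 22.6 − (7.8 × 10⁻⁴/1.7 × 10⁻⁴)·(-0.03) = 22.738 °C.
Cooling required: 24.3 − (22.738) = 1.562 °C.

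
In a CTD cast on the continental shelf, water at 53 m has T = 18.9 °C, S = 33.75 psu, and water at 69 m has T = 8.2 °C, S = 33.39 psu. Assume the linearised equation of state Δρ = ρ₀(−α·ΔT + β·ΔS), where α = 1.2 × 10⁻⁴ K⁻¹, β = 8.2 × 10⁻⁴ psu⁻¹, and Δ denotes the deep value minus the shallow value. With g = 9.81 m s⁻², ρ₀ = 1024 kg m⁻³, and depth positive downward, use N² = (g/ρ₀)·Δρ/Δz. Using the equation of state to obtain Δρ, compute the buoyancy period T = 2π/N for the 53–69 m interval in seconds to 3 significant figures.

ΔT = -10.7 K, ΔS = -0.36 psu (deep − shallow).
Δρ/ρ₀ = −αΔT + βΔS = 1.284 × 10⁻³ − 2.952 × 10⁻⁴ = 9.888 × 10⁻⁴, so Δρ ≈ 1.013 kg m⁻³.
N² = (g/ρ₀)·Δρ/Δz = g·(Δρ/ρ₀)/Δz = 9.81 × 9.888 × 10⁻⁴ / 16 = 6.0626 × 10⁻⁴ s⁻².
N = √(6.0626 × 10⁻⁴) = 0.024622 rad s⁻¹ → T = 2π/N = 255.19 s ≈ 255 s.

255 s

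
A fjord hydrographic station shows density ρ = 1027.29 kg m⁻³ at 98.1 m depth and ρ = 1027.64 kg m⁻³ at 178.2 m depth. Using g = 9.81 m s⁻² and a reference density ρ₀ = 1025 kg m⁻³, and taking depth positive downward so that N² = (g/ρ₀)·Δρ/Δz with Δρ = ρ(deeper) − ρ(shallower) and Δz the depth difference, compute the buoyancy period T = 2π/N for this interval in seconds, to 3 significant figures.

972 s

Δρ = 1027.64 − 1027.29 = 0.35 kg m⁻³ over Δz = 178.2 − 98.1 = 80.1 m.
N² = (9.81/1025) × (0.35/80.1) = 4.1820 × 10⁻⁵ s⁻².
N = √(4.1820 × 10⁻⁵) = 6.4668 × 10⁻³ rad s⁻¹, so T = 2π/N = 971.61 s ≈ 972 s.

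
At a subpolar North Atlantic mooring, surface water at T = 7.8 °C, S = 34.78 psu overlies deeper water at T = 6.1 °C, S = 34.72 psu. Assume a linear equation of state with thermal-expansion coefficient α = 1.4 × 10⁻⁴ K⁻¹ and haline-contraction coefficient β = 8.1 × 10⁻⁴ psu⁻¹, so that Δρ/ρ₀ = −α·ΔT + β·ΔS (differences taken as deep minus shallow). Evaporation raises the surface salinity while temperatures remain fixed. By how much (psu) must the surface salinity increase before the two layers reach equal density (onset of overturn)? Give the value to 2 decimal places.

0.23 psu

Neutral buoyancy requires −α(T_deep − T_surf) + β(S_deep − S_surf′) = 0.
S_surf′ = S_deep − (α/β)·ΔT = 34.72 − (1.4 × 10⁻⁴/8.1 × 10⁻⁴)·(-1.7) = 35.0138 psu.
Increase required: 35.0138 − 34.78 = 0.2338 psu.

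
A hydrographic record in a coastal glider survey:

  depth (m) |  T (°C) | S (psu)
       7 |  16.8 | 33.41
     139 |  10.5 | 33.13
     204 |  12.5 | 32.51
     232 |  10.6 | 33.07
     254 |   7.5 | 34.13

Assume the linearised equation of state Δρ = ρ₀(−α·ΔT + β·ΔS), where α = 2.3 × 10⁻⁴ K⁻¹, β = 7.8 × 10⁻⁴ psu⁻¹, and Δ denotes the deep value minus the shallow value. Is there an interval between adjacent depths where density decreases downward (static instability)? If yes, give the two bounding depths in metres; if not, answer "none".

Evaluate Δρ/ρ₀ = −αΔT + βΔS across each adjacent pair:
  7–139 m: −αΔT+βΔS = −(2.3 × 10⁻⁴)(-6.3)+(7.8 × 10⁻⁴)(-0.28) = 1.2 × 10⁻³ → stable
  139–204 m: −αΔT+βΔS = −(2.3 × 10⁻⁴)(+2.0)+(7.8 × 10⁻⁴)(-0.62) = -9.4 × 10⁻⁴ → UNSTABLE
  204–232 m: −αΔT+βΔS = −(2.3 × 10⁻⁴)(-1.9)+(7.8 × 10⁻⁴)(+0.56) = 8.7 × 10⁻⁴ → stable
  232–254 m: −αΔT+βΔS = −(2.3 × 10⁻⁴)(-3.1)+(7.8 × 10⁻⁴)(+1.06) = 1.5 × 10⁻³ → stable
The 139–204 m interval has Δρ < 0: lighter water underlies denser water.

139–204 m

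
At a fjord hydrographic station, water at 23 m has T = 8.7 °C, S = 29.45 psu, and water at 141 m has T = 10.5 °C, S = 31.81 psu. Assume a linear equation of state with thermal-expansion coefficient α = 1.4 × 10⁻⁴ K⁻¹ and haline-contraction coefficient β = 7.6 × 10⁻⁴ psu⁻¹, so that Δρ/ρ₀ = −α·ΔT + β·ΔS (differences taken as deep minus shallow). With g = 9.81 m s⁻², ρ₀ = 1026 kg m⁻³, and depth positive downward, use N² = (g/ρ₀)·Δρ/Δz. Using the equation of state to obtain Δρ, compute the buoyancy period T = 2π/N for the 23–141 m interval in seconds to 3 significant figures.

555 s

ΔT = +1.8 K, ΔS = +2.36 psu (deep − shallow).
Δρ/ρ₀ = −αΔT + βΔS = -2.52 × 10⁻⁴ + 1.7936 × 10⁻³ = 1.5416 × 10⁻³, so Δρ ≈ 1.582 kg m⁻³.
N² = (g/ρ₀)·Δρ/Δz = g·(Δρ/ρ₀)/Δz = 9.81 × 1.5416 × 10⁻³ / 118 = 1.2816 × 10⁻⁴ s⁻².
N = √(1.2816 × 10⁻⁴) = 0.011321 rad s⁻¹ → T = 2π/N = 555.00 s ≈ 555 s.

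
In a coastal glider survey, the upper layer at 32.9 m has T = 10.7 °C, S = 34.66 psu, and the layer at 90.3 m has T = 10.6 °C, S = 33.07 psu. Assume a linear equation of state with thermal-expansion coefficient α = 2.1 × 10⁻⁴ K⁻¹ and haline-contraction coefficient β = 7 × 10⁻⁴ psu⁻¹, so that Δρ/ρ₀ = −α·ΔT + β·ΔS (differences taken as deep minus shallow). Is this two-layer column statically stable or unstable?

ΔT = 10.6 − 10.7 = -0.1 K and ΔS = 33.07 − 34.66 = -1.59 psu (deep − shallow).
−αΔT = 2.10 × 10⁻⁵; βΔS = -1.113 × 10⁻³; sum Δρ/ρ₀ = -1.092 × 10⁻³.
Δρ/ρ₀ < 0, so Δρ < 0: deeper water is lighter → statically unstable; the column would overturn.

unstable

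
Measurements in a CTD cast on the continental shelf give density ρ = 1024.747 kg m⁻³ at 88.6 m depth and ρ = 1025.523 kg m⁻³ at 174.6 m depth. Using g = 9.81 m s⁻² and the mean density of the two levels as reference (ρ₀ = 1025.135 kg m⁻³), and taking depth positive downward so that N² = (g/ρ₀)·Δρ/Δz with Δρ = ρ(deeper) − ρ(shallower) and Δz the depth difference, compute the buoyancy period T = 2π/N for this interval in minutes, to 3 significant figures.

Δρ = 1025.523 − 1024.747 = 0.776 kg m⁻³ over Δz = 174.6 − 88.6 = 86 m.
N² = (9.81/1025.135) × (0.776/86) = 8.6348 × 10⁻⁵ s⁻².
N = √(8.6348 × 10⁻⁵) = 9.2924 × 10⁻³ rad s⁻¹, so T = 2π/N = 676.16 s = 11.269 min ≈ 11.3 min.

11.3 min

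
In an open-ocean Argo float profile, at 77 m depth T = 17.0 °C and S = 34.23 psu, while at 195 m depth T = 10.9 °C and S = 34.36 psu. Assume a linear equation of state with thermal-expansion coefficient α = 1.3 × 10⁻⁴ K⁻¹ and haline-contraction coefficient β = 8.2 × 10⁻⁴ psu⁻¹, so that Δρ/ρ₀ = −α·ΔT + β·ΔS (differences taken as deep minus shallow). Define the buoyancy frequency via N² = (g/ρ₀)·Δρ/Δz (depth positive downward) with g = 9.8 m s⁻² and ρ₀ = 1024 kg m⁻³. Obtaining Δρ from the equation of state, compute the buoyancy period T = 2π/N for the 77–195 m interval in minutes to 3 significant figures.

ΔT = -6.1 K, ΔS = +0.13 psu (deep − shallow).
Δρ/ρ₀ = −αΔT + βΔS = 7.93 × 10⁻⁴ + 1.066 × 10⁻⁴ = 8.996 × 10⁻⁴, so Δρ ≈ 0.9212 kg m⁻³.
N² = (g/ρ₀)·Δρ/Δz = g·(Δρ/ρ₀)/Δz = 9.8 × 8.996 × 10⁻⁴ / 118 = 7.4713 × 10⁻⁵ s⁻².
N = √(7.4713 × 10⁻⁵) = 8.6437 × 10⁻³ rad s⁻¹ → T = 2π/N = 726.91 s = 12.115 min ≈ 12.1 min.

12.1 min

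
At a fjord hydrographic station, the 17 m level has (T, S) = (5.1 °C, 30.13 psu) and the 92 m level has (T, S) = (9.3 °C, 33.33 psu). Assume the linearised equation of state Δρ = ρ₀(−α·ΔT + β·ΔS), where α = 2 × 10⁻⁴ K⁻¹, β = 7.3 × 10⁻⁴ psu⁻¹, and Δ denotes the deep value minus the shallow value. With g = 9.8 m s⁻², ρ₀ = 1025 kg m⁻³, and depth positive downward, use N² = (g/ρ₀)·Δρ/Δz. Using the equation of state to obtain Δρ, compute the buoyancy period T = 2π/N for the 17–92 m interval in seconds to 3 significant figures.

ΔT = +4.2 K, ΔS = +3.20 psu (deep − shallow).
Δρ/ρ₀ = −αΔT + βΔS = -8.40 × 10⁻⁴ + 2.336 × 10⁻³ = 1.496 × 10⁻³, so Δρ ≈ 1.533 kg m⁻³.
N² = (g/ρ₀)·Δρ/Δz = g·(Δρ/ρ₀)/Δz = 9.8 × 1.496 × 10⁻³ / 75 = 1.9548 × 10⁻⁴ s⁻².
N = √(1.9548 × 10⁻⁴) = 0.013981 rad s⁻¹ → T = 2π/N = 449.41 s ≈ 449 s.

449 s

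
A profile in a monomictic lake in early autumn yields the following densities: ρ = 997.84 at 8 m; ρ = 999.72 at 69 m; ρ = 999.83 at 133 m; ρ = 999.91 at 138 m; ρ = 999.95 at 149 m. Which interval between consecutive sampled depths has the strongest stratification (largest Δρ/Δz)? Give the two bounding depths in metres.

8–69 m

Compute the density gradient over each adjacent pair:
  8–69 m: Δρ/Δz = 1.88/61 = 0.031 kg m⁻⁴
  69–133 m: Δρ/Δz = 0.11/64 = 1.7 × 10⁻³ kg m⁻⁴
  133–138 m: Δρ/Δz = 0.08/5 = 0.016 kg m⁻⁴
  138–149 m: Δρ/Δz = 0.04/11 = 3.6 × 10⁻³ kg m⁻⁴
The largest gradient is in the 8–69 m interval — the pycnocline.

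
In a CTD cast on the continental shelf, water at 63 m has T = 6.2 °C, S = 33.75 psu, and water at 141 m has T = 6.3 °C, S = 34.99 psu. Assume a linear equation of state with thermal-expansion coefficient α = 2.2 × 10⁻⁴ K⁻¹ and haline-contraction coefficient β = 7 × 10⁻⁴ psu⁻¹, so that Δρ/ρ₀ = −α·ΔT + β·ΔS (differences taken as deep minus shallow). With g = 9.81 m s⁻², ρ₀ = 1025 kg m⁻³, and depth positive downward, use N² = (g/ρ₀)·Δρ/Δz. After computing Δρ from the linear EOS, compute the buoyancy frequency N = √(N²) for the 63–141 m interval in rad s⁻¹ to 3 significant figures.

ΔT = +0.1 K, ΔS = +1.24 psu (deep − shallow).
Δρ/ρ₀ = −αΔT + βΔS = -2.20 × 10⁻⁵ + 8.68 × 10⁻⁴ = 8.46 × 10⁻⁴, so Δρ ≈ 0.8671 kg m⁻³.
N² = (g/ρ₀)·Δρ/Δz = g·(Δρ/ρ₀)/Δz = 9.81 × 8.46 × 10⁻⁴ / 78 = 1.0640 × 10⁻⁴ s⁻².
N = √(1.0640 × 10⁻⁴) = 0.010315 rad s⁻¹ ≈ 0.0103 rad s⁻¹.

0.0103 rad s⁻¹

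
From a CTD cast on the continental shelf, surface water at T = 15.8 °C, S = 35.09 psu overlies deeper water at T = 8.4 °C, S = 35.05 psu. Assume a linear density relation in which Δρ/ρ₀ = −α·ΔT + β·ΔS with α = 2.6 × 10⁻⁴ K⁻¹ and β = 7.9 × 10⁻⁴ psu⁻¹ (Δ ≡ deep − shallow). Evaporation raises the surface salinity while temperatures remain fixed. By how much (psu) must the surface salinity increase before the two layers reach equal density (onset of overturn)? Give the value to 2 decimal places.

Neutral buoyancy requires −α(T_deep − T_surf) + β(S_deep − S_surf′) = 0.
S_surf′ = S_deep − (α/β)·ΔT = 35.05 − (2.6 × 10⁻⁴/7.9 × 10⁻⁴)·(-7.4) = 37.4854 psu.
Increase required: 37.4854 − 35.09 = 2.3954 psu.

2.40 psu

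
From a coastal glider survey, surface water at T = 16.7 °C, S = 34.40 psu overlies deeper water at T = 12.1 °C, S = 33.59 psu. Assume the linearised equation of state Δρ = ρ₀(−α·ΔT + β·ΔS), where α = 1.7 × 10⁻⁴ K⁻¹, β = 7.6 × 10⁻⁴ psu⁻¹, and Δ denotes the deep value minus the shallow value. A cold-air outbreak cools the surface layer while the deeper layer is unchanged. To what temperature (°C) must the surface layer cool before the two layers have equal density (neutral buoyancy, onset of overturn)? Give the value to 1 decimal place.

15.7 °C

Neutral buoyancy requires Δρ = 0, i.e. −α(T_deep − T_surf′) + β(S_deep − S_surf) = 0.
T_surf′ = T_deep − (β/α)·ΔS = 12.1 − (7.6 × 10⁻⁴/1.7 × 10⁻⁴)·(-0.81) = 15.721 °C.
Cooling required: 16.7 − (15.721) = 0.979 °C.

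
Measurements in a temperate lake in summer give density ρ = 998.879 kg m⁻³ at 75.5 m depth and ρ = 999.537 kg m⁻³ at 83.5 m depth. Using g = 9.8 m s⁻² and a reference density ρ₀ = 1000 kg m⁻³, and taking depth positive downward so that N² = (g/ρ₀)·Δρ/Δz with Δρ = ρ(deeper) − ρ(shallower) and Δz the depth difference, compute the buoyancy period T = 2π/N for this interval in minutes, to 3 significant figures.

3.69 min

Δρ = 999.537 − 998.879 = 0.658 kg m⁻³ over Δz = 83.5 − 75.5 = 8 m.
N² = (9.8/1000) × (0.658/8) = 8.0605 × 10⁻⁴ s⁻².
N = √(8.0605 × 10⁻⁴) = 0.028391 rad s⁻¹, so T = 2π/N = 221.31 s = 3.6885 min ≈ 3.69 min.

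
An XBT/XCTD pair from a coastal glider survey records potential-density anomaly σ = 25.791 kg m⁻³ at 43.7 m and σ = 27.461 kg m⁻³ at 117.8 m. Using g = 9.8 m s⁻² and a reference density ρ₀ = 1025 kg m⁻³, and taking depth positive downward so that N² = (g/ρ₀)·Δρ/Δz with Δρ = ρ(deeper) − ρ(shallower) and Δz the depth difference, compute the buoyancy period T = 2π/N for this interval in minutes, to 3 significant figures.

Δρ = 1027.461 − 1025.791 = 1.670 kg m⁻³ over Δz = 117.8 − 43.7 = 74.1 m.
N² = (9.8/1025) × (1.670/74.1) = 2.1548 × 10⁻⁴ s⁻².
N = √(2.1548 × 10⁻⁴) = 0.014679 rad s⁻¹, so T = 2π/N = 428.04 s = 7.1340 min ≈ 7.13 min.

7.13 min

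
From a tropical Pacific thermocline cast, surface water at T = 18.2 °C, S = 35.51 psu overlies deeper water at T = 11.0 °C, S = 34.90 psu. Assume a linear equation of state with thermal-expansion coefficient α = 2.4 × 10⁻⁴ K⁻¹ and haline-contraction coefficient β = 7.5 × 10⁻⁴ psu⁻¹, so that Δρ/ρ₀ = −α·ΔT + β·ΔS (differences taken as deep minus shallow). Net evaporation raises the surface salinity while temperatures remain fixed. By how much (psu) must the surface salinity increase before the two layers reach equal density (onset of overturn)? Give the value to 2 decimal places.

Neutral buoyancy requires −α(T_deep − T_surf) + β(S_deep − S_surf′) = 0.
S_surf′ = S_deep − (α/β)·ΔT = 34.90 − (2.4 × 10⁻⁴/7.5 × 10⁻⁴)·(-7.2) = 37.2040 psu.
Increase required: 37.2040 − 35.51 = 1.6940 psu.

1.69 psu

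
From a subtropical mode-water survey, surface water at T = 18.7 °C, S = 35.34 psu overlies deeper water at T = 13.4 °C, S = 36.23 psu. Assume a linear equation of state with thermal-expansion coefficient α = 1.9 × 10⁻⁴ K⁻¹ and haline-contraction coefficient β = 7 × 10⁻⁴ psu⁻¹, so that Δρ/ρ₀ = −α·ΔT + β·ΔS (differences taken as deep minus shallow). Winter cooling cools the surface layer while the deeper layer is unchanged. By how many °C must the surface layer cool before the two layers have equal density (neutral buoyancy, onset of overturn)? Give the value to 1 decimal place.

Neutral buoyancy requires Δρ = 0, i.e. −α(T_deep − T_surf′) + β(S_deep − S_surf) = 0.
T_surf′ = T_deep − (β/α)·ΔS = 13.4 − (7 × 10⁻⁴/1.9 × 10⁻⁴)·(+0.89) = 10.121 °C.
Cooling required: 18.7 − (10.121) = 8.579 °C.

8.6 °C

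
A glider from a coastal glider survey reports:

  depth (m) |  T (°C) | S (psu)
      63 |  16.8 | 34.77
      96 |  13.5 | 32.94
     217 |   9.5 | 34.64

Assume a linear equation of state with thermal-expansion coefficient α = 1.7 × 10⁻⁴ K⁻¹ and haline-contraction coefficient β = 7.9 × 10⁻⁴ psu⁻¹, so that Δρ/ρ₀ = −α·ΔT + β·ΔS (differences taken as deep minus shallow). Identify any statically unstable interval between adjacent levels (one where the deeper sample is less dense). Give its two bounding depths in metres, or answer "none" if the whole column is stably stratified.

63–96 m

Evaluate Δρ/ρ₀ = −αΔT + βΔS across each adjacent pair:
  63–96 m: −αΔT+βΔS = −(1.7 × 10⁻⁴)(-3.3)+(7.9 × 10⁻⁴)(-1.83) = -8.8 × 10⁻⁴ → UNSTABLE
  96–217 m: −αΔT+βΔS = −(1.7 × 10⁻⁴)(-4.0)+(7.9 × 10⁻⁴)(+1.70) = 2.0 × 10⁻³ → stable
The 63–96 m interval has Δρ < 0: lighter water underlies denser water.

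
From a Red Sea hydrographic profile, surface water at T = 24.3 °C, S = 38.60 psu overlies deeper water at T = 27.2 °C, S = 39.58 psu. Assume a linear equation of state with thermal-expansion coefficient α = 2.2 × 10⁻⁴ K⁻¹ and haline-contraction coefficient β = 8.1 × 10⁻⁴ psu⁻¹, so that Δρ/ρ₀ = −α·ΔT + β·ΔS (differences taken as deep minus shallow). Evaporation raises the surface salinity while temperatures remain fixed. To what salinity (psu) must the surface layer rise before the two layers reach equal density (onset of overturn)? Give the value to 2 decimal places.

Neutral buoyancy requires −α(T_deep − T_surf) + β(S_deep − S_surf′) = 0.
S_surf′ = S_deep − (α/β)·ΔT = 39.58 − (2.2 × 10⁻⁴/8.1 × 10⁻⁴)·(+2.9) = 38.7923 psu.
Increase required: 38.7923 − 38.60 = 0.1923 psu.

38.79 psu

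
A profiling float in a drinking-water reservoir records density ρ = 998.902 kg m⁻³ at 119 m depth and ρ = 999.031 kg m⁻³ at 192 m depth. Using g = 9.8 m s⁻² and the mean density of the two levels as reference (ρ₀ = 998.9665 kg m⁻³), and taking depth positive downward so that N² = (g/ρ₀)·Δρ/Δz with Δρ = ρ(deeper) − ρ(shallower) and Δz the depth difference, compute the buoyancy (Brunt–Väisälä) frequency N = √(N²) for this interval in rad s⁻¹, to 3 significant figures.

Δρ = 999.031 − 998.902 = 0.129 kg m⁻³ over Δz = 192 − 119 = 73 m.
N² = (9.8/998.9665) × (0.129/73) = 1.7336 × 10⁻⁵ s⁻².
N = √(1.7336 × 10⁻⁵) = 4.1637 × 10⁻³ rad s⁻¹ ≈ 4.16 × 10⁻³ rad s⁻¹.

4.16 × 10⁻³ rad s⁻¹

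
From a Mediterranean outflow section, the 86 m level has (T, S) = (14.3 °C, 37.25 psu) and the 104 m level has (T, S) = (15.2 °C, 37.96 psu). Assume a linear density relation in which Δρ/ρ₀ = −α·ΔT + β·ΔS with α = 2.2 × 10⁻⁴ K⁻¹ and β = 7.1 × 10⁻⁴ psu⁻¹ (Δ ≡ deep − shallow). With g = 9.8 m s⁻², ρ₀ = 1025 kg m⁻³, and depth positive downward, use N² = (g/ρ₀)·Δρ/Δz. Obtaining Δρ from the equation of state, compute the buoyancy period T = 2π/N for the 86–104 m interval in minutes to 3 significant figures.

ΔT = +0.9 K, ΔS = +0.71 psu (deep − shallow).
Δρ/ρ₀ = −αΔT + βΔS = -1.98 × 10⁻⁴ + 5.041 × 10⁻⁴ = 3.061 × 10⁻⁴, so Δρ ≈ 0.3138 kg m⁻³.
N² = (g/ρ₀)·Δρ/Δz = g·(Δρ/ρ₀)/Δz = 9.8 × 3.061 × 10⁻⁴ / 18 = 1.6665 × 10⁻⁴ s⁻².
N = √(1.6665 × 10⁻⁴) = 0.012909 rad s⁻¹ → T = 2π/N = 486.73 s = 8.1122 min ≈ 8.11 min.

8.11 min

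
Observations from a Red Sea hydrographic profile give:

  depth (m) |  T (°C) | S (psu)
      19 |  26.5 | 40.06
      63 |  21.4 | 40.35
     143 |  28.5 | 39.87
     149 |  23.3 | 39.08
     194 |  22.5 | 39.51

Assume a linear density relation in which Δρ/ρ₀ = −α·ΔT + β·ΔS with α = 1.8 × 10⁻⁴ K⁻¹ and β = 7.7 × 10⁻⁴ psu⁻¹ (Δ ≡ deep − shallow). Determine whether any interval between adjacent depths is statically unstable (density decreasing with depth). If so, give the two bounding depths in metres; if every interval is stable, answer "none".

63–143 m

Evaluate Δρ/ρ₀ = −αΔT + βΔS across each adjacent pair:
  19–63 m: −αΔT+βΔS = −(1.8 × 10⁻⁴)(-5.1)+(7.7 × 10⁻⁴)(+0.29) = 1.1 × 10⁻³ → stable
  63–143 m: −αΔT+βΔS = −(1.8 × 10⁻⁴)(+7.1)+(7.7 × 10⁻⁴)(-0.48) = -1.6 × 10⁻³ → UNSTABLE
  143–149 m: −αΔT+βΔS = −(1.8 × 10⁻⁴)(-5.2)+(7.7 × 10⁻⁴)(-0.79) = 3.3 × 10⁻⁴ → stable
  149–194 m: −αΔT+βΔS = −(1.8 × 10⁻⁴)(-0.8)+(7.7 × 10⁻⁴)(+0.43) = 4.8 × 10⁻⁴ → stable
The 63–143 m interval has Δρ < 0: lighter water underlies denser water.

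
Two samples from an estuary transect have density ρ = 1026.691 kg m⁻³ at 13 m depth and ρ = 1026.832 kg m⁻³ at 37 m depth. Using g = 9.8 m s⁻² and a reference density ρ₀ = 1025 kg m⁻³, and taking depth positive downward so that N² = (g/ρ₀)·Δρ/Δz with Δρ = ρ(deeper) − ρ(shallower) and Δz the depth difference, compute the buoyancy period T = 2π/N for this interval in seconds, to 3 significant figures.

Δρ = 1026.832 − 1026.691 = 0.141 kg m⁻³ over Δz = 37 − 13 = 24 m.
N² = (9.8/1025) × (0.141/24) = 5.6171 × 10⁻⁵ s⁻².
N = √(5.6171 × 10⁻⁵) = 7.4947 × 10⁻³ rad s⁻¹, so T = 2π/N = 838.35 s ≈ 838 s.

838 s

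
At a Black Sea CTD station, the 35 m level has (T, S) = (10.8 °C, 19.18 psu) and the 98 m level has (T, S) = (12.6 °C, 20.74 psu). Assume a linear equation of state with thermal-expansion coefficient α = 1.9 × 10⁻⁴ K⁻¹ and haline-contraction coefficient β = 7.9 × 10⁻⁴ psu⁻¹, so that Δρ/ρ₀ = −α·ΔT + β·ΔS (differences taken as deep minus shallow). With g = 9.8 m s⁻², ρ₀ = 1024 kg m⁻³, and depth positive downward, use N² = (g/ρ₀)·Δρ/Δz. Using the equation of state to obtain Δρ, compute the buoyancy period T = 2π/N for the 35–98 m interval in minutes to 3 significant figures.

8.90 min

ΔT = +1.8 K, ΔS = +1.56 psu (deep − shallow).
Δρ/ρ₀ = −αΔT + βΔS = -3.42 × 10⁻⁴ + 1.2324 × 10⁻³ = 8.904 × 10⁻⁴, so Δρ ≈ 0.9118 kg m⁻³.
N² = (g/ρ₀)·Δρ/Δz = g·(Δρ/ρ₀)/Δz = 9.8 × 8.904 × 10⁻⁴ / 63 = 1.3851 × 10⁻⁴ s⁻².
N = √(1.3851 × 10⁻⁴) = 0.011769 rad s⁻¹ → T = 2π/N = 533.88 s = 8.8980 min ≈ 8.90 min.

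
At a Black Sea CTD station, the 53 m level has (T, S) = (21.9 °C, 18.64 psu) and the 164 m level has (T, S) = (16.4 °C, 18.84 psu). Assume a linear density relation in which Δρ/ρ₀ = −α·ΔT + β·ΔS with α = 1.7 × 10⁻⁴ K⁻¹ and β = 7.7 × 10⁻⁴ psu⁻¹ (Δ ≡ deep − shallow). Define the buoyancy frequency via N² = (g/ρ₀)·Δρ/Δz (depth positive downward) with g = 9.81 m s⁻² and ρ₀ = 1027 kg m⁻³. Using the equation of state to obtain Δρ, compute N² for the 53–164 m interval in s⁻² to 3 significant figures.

9.62 × 10⁻⁵ s⁻²

ΔT = -5.5 K, ΔS = +0.20 psu (deep − shallow).
Δρ/ρ₀ = −αΔT + βΔS = 9.35 × 10⁻⁴ + 1.54 × 10⁻⁴ = 1.089 × 10⁻³, so Δρ ≈ 1.118 kg m⁻³.
N² = (g/ρ₀)·Δρ/Δz = g·(Δρ/ρ₀)/Δz = 9.81 × 1.089 × 10⁻³ / 111 = 9.6244 × 10⁻⁵ s⁻² ≈ 9.62 × 10⁻⁵ s⁻².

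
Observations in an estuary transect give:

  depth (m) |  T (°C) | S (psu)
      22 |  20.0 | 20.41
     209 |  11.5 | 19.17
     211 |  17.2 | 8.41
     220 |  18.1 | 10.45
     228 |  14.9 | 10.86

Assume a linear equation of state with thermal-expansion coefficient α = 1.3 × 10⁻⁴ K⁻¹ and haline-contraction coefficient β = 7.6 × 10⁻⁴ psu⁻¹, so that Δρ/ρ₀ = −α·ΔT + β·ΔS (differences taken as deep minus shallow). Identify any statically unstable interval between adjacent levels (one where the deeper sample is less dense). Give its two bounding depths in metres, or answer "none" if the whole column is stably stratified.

Evaluate Δρ/ρ₀ = −αΔT + βΔS across each adjacent pair:
  22–209 m: −αΔT+βΔS = −(1.3 × 10⁻⁴)(-8.5)+(7.6 × 10⁻⁴)(-1.24) = 1.6 × 10⁻⁴ → stable
  209–211 m: −αΔT+βΔS = −(1.3 × 10⁻⁴)(+5.7)+(7.6 × 10⁻⁴)(-10.76) = -8.9 × 10⁻³ → UNSTABLE
  211–220 m: −αΔT+βΔS = −(1.3 × 10⁻⁴)(+0.9)+(7.6 × 10⁻⁴)(+2.04) = 1.4 × 10⁻³ → stable
  220–228 m: −αΔT+βΔS = −(1.3 × 10⁻⁴)(-3.2)+(7.6 × 10⁻⁴)(+0.41) = 7.3 × 10⁻⁴ → stable
The 209–211 m interval has Δρ < 0: lighter water underlies denser water.

209–211 m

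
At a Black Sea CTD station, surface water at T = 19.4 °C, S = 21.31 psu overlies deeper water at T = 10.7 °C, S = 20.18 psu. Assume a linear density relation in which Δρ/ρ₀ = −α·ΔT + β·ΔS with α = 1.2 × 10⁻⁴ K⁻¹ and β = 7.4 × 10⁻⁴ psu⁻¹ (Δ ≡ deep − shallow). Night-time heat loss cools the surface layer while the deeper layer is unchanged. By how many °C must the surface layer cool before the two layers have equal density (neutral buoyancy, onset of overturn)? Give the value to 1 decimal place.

1.7 °C

Neutral buoyancy requires Δρ = 0, i.e. −α(T_deep − T_surf′) + β(S_deep − S_surf) = 0.
T_surf′ = T_deep − (β/α)·ΔS = 10.7 − (7.4 × 10⁻⁴/1.2 × 10⁻⁴)·(-1.13) = 17.668 °C.
Cooling required: 19.4 − (17.668) = 1.732 °C.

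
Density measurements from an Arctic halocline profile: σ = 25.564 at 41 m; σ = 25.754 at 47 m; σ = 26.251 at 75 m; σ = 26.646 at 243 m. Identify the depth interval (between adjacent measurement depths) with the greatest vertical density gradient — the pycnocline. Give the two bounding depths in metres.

41–47 m

Compute the density gradient over each adjacent pair:
  41–47 m: Δρ/Δz = 0.190/6 = 0.032 kg m⁻⁴
  47–75 m: Δρ/Δz = 0.497/28 = 0.018 kg m⁻⁴
  75–243 m: Δρ/Δz = 0.395/168 = 2.4 × 10⁻³ kg m⁻⁴
The largest gradient is in the 41–47 m interval — the pycnocline.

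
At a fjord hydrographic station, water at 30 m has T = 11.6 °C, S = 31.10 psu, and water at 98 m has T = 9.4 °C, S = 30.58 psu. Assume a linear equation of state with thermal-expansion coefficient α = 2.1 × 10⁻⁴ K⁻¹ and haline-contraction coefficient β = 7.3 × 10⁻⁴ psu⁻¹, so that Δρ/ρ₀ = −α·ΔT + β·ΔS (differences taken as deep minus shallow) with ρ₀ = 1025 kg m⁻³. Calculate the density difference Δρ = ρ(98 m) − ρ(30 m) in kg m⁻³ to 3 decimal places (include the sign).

ΔT = -2.2 K, ΔS = -0.52 psu (deep − shallow).
Δρ/ρ₀ = −(2.1 × 10⁻⁴)(-2.2) + (7.3 × 10⁻⁴)(-0.52) = 8.24 × 10⁻⁵.
Δρ = 1025 × (8.24 × 10⁻⁵) = +0.084 kg m⁻³.
Positive Δρ: denser below, stable.

+0.084 kg m⁻³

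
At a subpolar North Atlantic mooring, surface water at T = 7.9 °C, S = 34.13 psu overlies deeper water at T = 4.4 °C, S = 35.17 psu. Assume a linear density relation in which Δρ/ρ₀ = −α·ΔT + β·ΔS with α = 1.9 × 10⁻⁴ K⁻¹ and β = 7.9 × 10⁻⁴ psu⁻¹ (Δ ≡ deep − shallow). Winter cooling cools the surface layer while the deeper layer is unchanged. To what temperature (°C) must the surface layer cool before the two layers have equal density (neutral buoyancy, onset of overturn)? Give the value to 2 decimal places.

0.08 °C

Neutral buoyancy requires Δρ = 0, i.e. −α(T_deep − T_surf′) + β(S_deep − S_surf) = 0.
T_surf′ = T_deep − (β/α)·ΔS = 4.4 − (7.9 × 10⁻⁴/1.9 × 10⁻⁴)·(+1.04) = 0.0758 °C.
Cooling required: 7.9 − (0.0758) = 7.8242 °C.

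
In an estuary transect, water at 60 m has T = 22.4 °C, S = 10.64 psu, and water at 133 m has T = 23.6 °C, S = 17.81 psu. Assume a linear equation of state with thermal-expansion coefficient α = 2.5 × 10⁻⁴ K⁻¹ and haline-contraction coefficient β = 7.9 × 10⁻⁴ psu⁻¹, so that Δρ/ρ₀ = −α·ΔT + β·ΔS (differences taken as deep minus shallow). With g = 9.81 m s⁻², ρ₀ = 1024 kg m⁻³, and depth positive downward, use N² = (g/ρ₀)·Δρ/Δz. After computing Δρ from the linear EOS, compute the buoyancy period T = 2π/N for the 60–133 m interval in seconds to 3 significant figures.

234 s

ΔT = +1.2 K, ΔS = +7.17 psu (deep − shallow).
Δρ/ρ₀ = −αΔT + βΔS = -3.00 × 10⁻⁴ + 5.6643 × 10⁻³ = 5.3643 × 10⁻³, so Δρ ≈ 5.493 kg m⁻³.
N² = (g/ρ₀)·Δρ/Δz = g·(Δρ/ρ₀)/Δz = 9.81 × 5.3643 × 10⁻³ / 73 = 7.2087 × 10⁻⁴ s⁻².
N = √(7.2087 × 10⁻⁴) = 0.026849 rad s⁻¹ → T = 2π/N = 234.02 s ≈ 234 s.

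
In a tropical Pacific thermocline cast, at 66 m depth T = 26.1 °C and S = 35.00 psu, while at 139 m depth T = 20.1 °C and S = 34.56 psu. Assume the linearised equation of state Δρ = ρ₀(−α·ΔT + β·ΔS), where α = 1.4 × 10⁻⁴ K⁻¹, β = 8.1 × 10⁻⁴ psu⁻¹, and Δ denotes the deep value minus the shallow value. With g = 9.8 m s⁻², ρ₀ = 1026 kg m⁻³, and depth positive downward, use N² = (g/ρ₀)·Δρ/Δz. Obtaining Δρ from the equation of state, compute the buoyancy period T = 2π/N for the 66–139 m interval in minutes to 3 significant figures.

13.0 min

ΔT = -6.0 K, ΔS = -0.44 psu (deep − shallow).
Δρ/ρ₀ = −αΔT + βΔS = 8.40 × 10⁻⁴ − 3.564 × 10⁻⁴ = 4.836 × 10⁻⁴, so Δρ ≈ 0.4962 kg m⁻³.
N² = (g/ρ₀)·Δρ/Δz = g·(Δρ/ρ₀)/Δz = 9.8 × 4.836 × 10⁻⁴ / 73 = 6.4922 × 10⁻⁵ s⁻².
N = √(6.4922 × 10⁻⁵) = 8.0574 × 10⁻³ rad s⁻¹ → T = 2π/N = 779.80 s = 12.997 min ≈ 13.0 min.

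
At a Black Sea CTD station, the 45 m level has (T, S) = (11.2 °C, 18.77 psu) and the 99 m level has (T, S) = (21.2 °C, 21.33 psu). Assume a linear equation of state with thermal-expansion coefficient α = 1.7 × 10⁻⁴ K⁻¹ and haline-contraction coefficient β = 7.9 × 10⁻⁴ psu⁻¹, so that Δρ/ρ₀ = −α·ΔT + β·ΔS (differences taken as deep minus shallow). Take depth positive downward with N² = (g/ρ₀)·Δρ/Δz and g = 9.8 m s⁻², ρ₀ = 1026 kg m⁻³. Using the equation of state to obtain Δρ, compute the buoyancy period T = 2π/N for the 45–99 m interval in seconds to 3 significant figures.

821 s

ΔT = +10.0 K, ΔS = +2.56 psu (deep − shallow).
Δρ/ρ₀ = −αΔT + βΔS = -1.70 × 10⁻³ + 2.0224 × 10⁻³ = 3.224 × 10⁻⁴, so Δρ ≈ 0.3308 kg m⁻³.
N² = (g/ρ₀)·Δρ/Δz = g·(Δρ/ρ₀)/Δz = 9.8 × 3.224 × 10⁻⁴ / 54 = 5.8510 × 10⁻⁵ s⁻².
N = √(5.8510 × 10⁻⁵) = 7.6492 × 10⁻³ rad s⁻¹ → T = 2π/N = 821.42 s ≈ 821 s.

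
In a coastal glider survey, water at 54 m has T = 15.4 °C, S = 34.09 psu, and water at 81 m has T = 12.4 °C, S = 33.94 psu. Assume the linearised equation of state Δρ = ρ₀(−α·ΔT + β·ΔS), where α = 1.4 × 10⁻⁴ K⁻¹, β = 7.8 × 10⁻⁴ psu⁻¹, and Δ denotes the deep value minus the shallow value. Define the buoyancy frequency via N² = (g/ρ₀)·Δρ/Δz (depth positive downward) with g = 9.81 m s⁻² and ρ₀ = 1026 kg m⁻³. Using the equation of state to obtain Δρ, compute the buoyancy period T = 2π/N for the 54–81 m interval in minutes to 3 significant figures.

ΔT = -3.0 K, ΔS = -0.15 psu (deep − shallow).
Δρ/ρ₀ = −αΔT + βΔS = 4.20 × 10⁻⁴ − 1.17 × 10⁻⁴ = 3.03 × 10⁻⁴, so Δρ ≈ 0.3109 kg m⁻³.
N² = (g/ρ₀)·Δρ/Δz = g·(Δρ/ρ₀)/Δz = 9.81 × 3.03 × 10⁻⁴ / 27 = 1.1009 × 10⁻⁴ s⁻².
N = √(1.1009 × 10⁻⁴) = 0.010492 rad s⁻¹ → T = 2π/N = 598.85 s = 9.9808 min ≈ 9.98 min.

9.98 min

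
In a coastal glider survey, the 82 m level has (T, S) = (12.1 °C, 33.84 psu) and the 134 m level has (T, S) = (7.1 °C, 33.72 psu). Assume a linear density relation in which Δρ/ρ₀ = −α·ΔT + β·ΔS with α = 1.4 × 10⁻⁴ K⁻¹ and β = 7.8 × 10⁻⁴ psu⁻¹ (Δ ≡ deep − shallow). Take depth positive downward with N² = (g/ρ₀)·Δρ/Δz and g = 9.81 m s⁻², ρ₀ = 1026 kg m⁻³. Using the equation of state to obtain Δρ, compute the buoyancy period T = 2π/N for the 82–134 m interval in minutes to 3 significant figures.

ΔT = -5.0 K, ΔS = -0.12 psu (deep − shallow).
Δρ/ρ₀ = −αΔT + βΔS = 7.00 × 10⁻⁴ − 9.36 × 10⁻⁵ = 6.064 × 10⁻⁴, so Δρ ≈ 0.6222 kg m⁻³.
N² = (g/ρ₀)·Δρ/Δz = g·(Δρ/ρ₀)/Δz = 9.81 × 6.064 × 10⁻⁴ / 52 = 1.1440 × 10⁻⁴ s⁻².
N = √(1.1440 × 10⁻⁴) = 0.010696 rad s⁻¹ → T = 2π/N = 587.43 s = 9.7905 min ≈ 9.79 min.

9.79 min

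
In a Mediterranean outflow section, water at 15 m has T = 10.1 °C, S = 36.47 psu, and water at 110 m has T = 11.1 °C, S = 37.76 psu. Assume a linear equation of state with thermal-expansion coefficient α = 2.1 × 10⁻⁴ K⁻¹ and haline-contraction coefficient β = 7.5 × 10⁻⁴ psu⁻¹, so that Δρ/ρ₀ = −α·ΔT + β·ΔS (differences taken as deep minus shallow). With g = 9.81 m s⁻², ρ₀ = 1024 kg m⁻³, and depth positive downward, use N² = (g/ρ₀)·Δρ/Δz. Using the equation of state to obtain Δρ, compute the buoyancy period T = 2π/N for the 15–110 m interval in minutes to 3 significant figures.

ΔT = +1.0 K, ΔS = +1.29 psu (deep − shallow).
Δρ/ρ₀ = −αΔT + βΔS = -2.10 × 10⁻⁴ + 9.675 × 10⁻⁴ = 7.575 × 10⁻⁴, so Δρ ≈ 0.7757 kg m⁻³.
N² = (g/ρ₀)·Δρ/Δz = g·(Δρ/ρ₀)/Δz = 9.81 × 7.575 × 10⁻⁴ / 95 = 7.8222 × 10⁻⁵ s⁻².
N = √(7.8222 × 10⁻⁵) = 8.8443 × 10⁻³ rad s⁻¹ → T = 2π/N = 710.42 s = 11.840 min ≈ 11.8 min.

11.8 min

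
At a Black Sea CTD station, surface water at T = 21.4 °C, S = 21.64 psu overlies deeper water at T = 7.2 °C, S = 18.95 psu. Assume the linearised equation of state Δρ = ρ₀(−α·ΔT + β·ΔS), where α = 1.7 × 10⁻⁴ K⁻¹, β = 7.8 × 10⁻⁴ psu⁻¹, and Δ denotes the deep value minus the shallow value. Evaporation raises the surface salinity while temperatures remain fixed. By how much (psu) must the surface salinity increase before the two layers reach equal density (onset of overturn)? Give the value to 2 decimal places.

Neutral buoyancy requires −α(T_deep − T_surf) + β(S_deep − S_surf′) = 0.
S_surf′ = S_deep − (α/β)·ΔT = 18.95 − (1.7 × 10⁻⁴/7.8 × 10⁻⁴)·(-14.2) = 22.0449 psu.
Increase required: 22.0449 − 21.64 = 0.4049 psu.

0.40 psu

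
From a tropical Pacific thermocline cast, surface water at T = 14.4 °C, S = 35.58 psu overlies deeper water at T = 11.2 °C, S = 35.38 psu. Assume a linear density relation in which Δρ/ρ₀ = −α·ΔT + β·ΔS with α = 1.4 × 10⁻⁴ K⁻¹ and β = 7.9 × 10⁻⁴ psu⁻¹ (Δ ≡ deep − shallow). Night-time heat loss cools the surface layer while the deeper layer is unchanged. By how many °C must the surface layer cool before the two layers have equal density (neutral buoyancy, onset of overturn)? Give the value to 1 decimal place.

Neutral buoyancy requires Δρ = 0, i.e. −α(T_deep − T_surf′) + β(S_deep − S_surf) = 0.
T_surf′ = T_deep − (β/α)·ΔS = 11.2 − (7.9 × 10⁻⁴/1.4 × 10⁻⁴)·(-0.20) = 12.329 °C.
Cooling required: 14.4 − (12.329) = 2.071 °C.

2.1 °C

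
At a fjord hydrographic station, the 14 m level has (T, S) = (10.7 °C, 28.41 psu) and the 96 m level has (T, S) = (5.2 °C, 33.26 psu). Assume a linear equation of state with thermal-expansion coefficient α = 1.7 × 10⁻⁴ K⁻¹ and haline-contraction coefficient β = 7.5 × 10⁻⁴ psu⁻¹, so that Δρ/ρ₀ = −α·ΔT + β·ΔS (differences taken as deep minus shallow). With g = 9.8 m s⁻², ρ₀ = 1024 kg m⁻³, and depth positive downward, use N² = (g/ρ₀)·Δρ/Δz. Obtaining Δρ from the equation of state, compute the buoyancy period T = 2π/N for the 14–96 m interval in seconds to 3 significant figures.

269 s

ΔT = -5.5 K, ΔS = +4.85 psu (deep − shallow).
Δρ/ρ₀ = −αΔT + βΔS = 9.35 × 10⁻⁴ + 3.6375 × 10⁻³ = 4.5725 × 10⁻³, so Δρ ≈ 4.682 kg m⁻³.
N² = (g/ρ₀)·Δρ/Δz = g·(Δρ/ρ₀)/Δz = 9.8 × 4.5725 × 10⁻³ / 82 = 5.4647 × 10⁻⁴ s⁻².
N = √(5.4647 × 10⁻⁴) = 0.023377 rad s⁻¹ → T = 2π/N = 268.78 s ≈ 269 s.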